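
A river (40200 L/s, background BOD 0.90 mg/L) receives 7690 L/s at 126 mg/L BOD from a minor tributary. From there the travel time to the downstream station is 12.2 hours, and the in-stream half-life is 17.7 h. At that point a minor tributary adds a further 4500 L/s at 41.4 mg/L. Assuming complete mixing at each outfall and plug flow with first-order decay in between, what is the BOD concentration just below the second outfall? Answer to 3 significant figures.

After mixing, C = (40200·0.9000 + 7690·126.0) / 47890 = 1005000/47890 = 20.99 mg/L; combined flow 47890 L/s.
Half-life 17.7 h → k = ln 2 / 17.7 = 0.03916 h⁻¹ = 0.9399 d⁻¹.
Applying C = C₀e^(−kt): 20.99 × 0.6202 = 13.02 mg/L.
At the second outfall, C = (47890·13.02 + 4500·41.40) / (47890 + 4500) = 15.45 mg/L.

15.5 mg/L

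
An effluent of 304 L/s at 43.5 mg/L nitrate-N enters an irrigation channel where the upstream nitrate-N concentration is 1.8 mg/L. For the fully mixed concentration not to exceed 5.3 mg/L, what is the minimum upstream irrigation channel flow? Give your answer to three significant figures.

3320 L/s

Set C_mix = 5.3: (Q·1.800 + 304.0·43.50) / (Q + 304.0) = 5.3
→ Q = 304.0·(43.50 − 5.3)/(5.3 − 1.800) = 3318 L/s.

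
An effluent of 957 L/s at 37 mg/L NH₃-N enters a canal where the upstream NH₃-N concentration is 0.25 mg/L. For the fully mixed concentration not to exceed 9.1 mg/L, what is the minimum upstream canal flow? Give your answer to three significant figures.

3020 L/s

Set C_mix = 9.1: (Q·0.2500 + 957.0·37.00) / (Q + 957.0) = 9.1
→ Q = 957.0·(37.00 − 9.1)/(9.1 − 0.2500) = 3017 L/s.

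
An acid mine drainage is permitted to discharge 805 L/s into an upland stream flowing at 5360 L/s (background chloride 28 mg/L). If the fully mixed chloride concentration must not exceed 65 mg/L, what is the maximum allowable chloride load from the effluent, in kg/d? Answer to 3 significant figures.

21700 kg/d

Mass balance at the limit: 5360·28.00 + 805.0·Cₑ = 6165·65 → Cₑ = 311.4 mg/L.
805.0 L/s = 0.8050 m³/s. Load = 0.8050 m³/s × 311.4 g/m³ × 86 400 s/d = 21660 kg/d.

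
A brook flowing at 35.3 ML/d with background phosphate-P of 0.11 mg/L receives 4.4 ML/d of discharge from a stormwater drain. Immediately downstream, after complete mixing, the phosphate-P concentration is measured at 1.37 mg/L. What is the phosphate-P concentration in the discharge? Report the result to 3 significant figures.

11.5 mg/L

Mass balance: 35.30·0.1100 + 4.400·Cₑ = 39.70·1.370
→ Cₑ = (39.70·1.370 − 35.30·0.1100) / 4.400 = 11.48 mg/L.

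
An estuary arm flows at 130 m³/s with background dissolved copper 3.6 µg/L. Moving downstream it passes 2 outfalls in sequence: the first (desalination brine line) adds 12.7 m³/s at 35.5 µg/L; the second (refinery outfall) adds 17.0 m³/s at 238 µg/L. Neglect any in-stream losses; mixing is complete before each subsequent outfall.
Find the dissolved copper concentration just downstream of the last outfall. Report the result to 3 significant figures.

Outfall 1: combined Q = 142.7 m³/s; C = (130.0·3.600 + 12.70·35.50)/142.7 = 6.439 µg/L.
Outfall 2: combined Q = 159.7 m³/s; C = (142.7·6.439 + 17.00·238.0)/159.7 = 31.09 µg/L.

31.1 µg/L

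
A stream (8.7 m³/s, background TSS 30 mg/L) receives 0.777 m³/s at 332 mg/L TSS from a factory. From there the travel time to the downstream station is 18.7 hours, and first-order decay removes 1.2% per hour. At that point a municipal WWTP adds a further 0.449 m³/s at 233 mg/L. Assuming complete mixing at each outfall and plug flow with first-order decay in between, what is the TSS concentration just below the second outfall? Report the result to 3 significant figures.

After mixing, C = (8.700·30.00 + 0.7770·332.0) / 9.477 = 519.0/9.477 = 54.76 mg/L; combined flow 9.477 m³/s.
1.2%/h lost → k = −ln(1 − 0.012) = 0.01207 h⁻¹.
First-order decay: C = 54.76·exp(−k·t) = 54.76·0.7979 = 43.69 mg/L.
At the second outfall, C = (9.477·43.69 + 0.4490·233.0) / (9.477 + 0.4490) = 52.26 mg/L.

52.3 mg/L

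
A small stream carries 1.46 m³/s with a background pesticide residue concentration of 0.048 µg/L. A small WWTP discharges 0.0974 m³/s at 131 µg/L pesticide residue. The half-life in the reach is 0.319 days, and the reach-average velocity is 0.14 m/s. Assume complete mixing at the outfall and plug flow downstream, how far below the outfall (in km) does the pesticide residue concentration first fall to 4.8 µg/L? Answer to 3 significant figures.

3.01 km

Flow-weighted average: C = (1.460·0.04800 + 0.09740·131.0) / 1.557 = 12.83/1.557 = 8.238 µg/L.
Half-life 0.319 d → k = ln 2 / 0.319 = 2.173 d⁻¹.
Set 8.238·exp(−k·t) = 4.8 → t = ln(8.238/4.8)/k = 21480 s = 5.966 h.
Distance = v·t = 0.14·21480 = 3007 m = 3.007 km.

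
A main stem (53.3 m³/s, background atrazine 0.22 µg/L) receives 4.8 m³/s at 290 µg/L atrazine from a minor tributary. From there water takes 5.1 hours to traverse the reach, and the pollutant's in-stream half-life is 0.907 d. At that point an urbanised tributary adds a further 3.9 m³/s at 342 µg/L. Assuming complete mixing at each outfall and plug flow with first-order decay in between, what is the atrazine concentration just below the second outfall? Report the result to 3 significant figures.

40.8 µg/L

Mixed concentration C = ΣQC/ΣQ = (53.30·0.2200 + 4.800·290.0) / 58.10 = 1404/58.10 = 24.16 µg/L; combined flow 58.10 m³/s.
Half-life 0.907 d → k = ln 2 / 0.907 = 0.7642 d⁻¹.
Decay over the reach: 24.16·exp(−kt) = 24.16·0.8501 = 20.54 µg/L.
At the second outfall, C = (58.10·20.54 + 3.900·342.0) / (58.10 + 3.900) = 40.76 µg/L.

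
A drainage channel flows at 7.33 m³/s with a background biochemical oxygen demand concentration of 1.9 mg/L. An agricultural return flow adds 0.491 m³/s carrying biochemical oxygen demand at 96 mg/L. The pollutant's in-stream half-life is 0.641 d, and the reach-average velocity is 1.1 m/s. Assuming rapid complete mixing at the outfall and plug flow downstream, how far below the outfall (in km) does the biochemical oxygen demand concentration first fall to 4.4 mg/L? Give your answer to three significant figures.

50.4 km

Conservation of mass: C = (7.330·1.900 + 0.4910·96.00) / 7.821 = 61.06/7.821 = 7.808 mg/L.
Half-life 0.641 d → k = ln 2 / 0.641 = 1.081 d⁻¹.
Set 7.808·exp(−k·t) = 4.4 → t = ln(7.808/4.4)/k = 45820 s = 12.73 h.
Distance = v·t = 1.1·45820 = 50400 m = 50.40 km.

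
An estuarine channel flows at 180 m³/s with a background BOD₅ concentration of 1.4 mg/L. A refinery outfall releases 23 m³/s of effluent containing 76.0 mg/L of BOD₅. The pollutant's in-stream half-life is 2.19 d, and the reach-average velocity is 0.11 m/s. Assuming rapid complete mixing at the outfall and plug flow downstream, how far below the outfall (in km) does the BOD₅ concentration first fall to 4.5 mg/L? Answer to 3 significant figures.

23.5 km

Conservation of mass: C = (180.0·1.400 + 23.00·76.00) / 203.0 = 2000/203.0 = 9.852 mg/L.
Half-life 2.19 d → k = ln 2 / 2.19 = 0.3165 d⁻¹.
Set 9.852·exp(−k·t) = 4.5 → t = ln(9.852/4.5)/k = 213900 s = 59.42 h.
Distance = v·t = 0.11·213900 = 23530 m = 23.53 km.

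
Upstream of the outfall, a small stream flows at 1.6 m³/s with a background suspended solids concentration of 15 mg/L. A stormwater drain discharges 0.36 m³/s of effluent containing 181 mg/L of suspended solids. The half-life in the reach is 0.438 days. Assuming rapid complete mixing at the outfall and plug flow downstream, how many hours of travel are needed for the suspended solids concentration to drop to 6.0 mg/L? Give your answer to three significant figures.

30.7 h

Mixed concentration C = ΣQC/ΣQ = (1.600·15.00 + 0.3600·181.0) / 1.960 = 89.16/1.960 = 45.49 mg/L.
Half-life 0.438 d → k = ln 2 / 0.438 = 1.583 d⁻¹.
45.49·exp(−k·t) = 6.0 → t = ln(45.49/6.0)/k = 110600 s = 30.72 h.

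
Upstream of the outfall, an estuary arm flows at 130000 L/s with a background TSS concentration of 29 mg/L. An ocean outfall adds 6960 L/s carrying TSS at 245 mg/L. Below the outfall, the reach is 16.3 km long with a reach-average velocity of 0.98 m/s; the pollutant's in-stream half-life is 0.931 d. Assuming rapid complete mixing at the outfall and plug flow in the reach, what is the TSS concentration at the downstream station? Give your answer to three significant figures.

34.6 mg/L

Mixed concentration C = ΣQC/ΣQ = (130000·29.00 + 6960·245.0) / 137000 = 5475000/137000 = 39.98 mg/L.
Travel time t = 16.3·1000 / 0.98 = 16630 s = 4.620 h.
Half-life 0.931 d → k = ln 2 / 0.931 = 0.7445 d⁻¹.
After decay, C = 39.98 × e^(−kt) = 39.98 × 0.8665 = 34.64 mg/L.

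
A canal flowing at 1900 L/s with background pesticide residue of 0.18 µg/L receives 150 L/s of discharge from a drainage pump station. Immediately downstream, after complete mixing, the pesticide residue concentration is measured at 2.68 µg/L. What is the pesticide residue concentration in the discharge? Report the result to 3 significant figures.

34.3 µg/L

Mass balance: 1900·0.1800 + 150.0·Cₑ = 2050·2.680
→ Cₑ = (2050·2.680 − 1900·0.1800) / 150.0 = 34.35 µg/L.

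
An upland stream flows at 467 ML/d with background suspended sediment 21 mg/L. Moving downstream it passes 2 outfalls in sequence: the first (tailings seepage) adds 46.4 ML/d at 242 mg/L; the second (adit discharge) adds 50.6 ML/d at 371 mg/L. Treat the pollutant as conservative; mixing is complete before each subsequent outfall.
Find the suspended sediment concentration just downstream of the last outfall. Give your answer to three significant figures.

Outfall 1: combined Q = 513.4 ML/d; C = (467.0·21.00 + 46.40·242.0)/513.4 = 40.97 mg/L.
Outfall 2: combined Q = 564.0 ML/d; C = (513.4·40.97 + 50.60·371.0)/564.0 = 70.58 mg/L.

70.6 mg/L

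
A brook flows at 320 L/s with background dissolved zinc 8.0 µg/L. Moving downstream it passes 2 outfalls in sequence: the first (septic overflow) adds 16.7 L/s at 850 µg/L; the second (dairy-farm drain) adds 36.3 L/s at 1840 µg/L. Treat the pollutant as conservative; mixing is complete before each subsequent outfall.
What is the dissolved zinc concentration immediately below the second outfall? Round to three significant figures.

224 µg/L

Below outfall 1: Q → 336.7 L/s, C = (320.0·8.000 + 16.70·850.0)/336.7 = 49.76 µg/L.
Below outfall 2: Q → 373.0 L/s, C = (336.7·49.76 + 36.30·1840)/373.0 = 224.0 µg/L.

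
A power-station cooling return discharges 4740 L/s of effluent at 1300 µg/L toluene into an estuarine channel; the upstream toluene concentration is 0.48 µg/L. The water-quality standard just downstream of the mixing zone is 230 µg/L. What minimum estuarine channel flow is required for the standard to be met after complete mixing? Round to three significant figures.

22100 L/s

Set C_mix = 230: (Q·0.4800 + 4740·1300) / (Q + 4740) = 230
→ Q = 4740·(1300 − 230)/(230 − 0.4800) = 22100 L/s.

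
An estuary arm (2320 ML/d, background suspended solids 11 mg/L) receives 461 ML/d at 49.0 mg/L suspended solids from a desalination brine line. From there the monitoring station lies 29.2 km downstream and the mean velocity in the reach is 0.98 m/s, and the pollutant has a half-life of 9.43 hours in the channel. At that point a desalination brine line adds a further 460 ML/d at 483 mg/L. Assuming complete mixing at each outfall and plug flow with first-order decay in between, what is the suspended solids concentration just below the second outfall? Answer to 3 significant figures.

Conservation of mass: C = (2320·11.00 + 461.0·49.00) / 2781 = 48110/2781 = 17.30 mg/L; combined flow 2781 ML/d.
Travel time t = 29.2·1000 / 0.98 = 29800 s = 8.277 h.
Half-life 9.43 h → k = ln 2 / 9.43 = 0.07350 h⁻¹ = 1.764 d⁻¹.
Applying C = C₀e^(−kt): 17.30 × 0.5442 = 9.415 mg/L.
At the second outfall, C = (2781·9.415 + 460.0·483.0) / (2781 + 460.0) = 76.63 mg/L.

76.6 mg/L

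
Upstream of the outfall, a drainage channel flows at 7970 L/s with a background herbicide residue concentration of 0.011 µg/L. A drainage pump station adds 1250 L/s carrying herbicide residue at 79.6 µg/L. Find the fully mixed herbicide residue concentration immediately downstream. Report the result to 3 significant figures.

10.8 µg/L

Mixed concentration C = ΣQC/ΣQ = (7970·0.01100 + 1250·79.60) / 9220 = 99590/9220 = 10.80 µg/L.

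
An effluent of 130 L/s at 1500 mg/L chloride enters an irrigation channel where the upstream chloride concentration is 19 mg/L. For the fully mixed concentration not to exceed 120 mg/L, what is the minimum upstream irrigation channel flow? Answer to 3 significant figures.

1780 L/s

Set C_mix = 120: (Q·19.00 + 130.0·1500) / (Q + 130.0) = 120
→ Q = 130.0·(1500 − 120)/(120 − 19.00) = 1776 L/s.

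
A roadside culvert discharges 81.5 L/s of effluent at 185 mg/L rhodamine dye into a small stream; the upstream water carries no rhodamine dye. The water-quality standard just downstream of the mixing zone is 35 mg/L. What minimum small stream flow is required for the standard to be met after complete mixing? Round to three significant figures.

349 L/s

Set C_mix = 35: (Q·0 + 81.50·185.0) / (Q + 81.50) = 35
→ Q = 81.50·(185.0 − 35)/(35 − 0) = 349.3 L/s.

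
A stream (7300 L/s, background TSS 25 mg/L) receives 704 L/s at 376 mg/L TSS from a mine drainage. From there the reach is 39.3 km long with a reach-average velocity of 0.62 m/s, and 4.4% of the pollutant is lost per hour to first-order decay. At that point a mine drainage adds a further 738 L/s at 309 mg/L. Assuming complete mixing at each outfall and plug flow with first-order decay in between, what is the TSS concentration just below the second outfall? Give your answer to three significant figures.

49.2 mg/L

Flow-weighted average: C = (7300·25.00 + 704.0·376.0) / 8004 = 447200/8004 = 55.87 mg/L; combined flow 8004 L/s.
Travel time t = 39.3·1000 / 0.62 = 63390 s = 17.61 h.
4.4%/h lost → k = −ln(1 − 0.044) = 0.04500 h⁻¹.
First-order decay: C = 55.87·exp(−k·t) = 55.87·0.4528 = 25.30 mg/L.
At the second outfall, C = (8004·25.30 + 738.0·309.0) / (8004 + 738.0) = 49.25 mg/L.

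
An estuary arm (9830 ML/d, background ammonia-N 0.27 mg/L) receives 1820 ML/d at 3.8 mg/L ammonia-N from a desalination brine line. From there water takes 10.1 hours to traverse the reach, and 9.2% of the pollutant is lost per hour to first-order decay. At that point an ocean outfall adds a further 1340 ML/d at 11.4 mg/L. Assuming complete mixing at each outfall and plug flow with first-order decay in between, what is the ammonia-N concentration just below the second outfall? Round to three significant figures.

Mixed concentration C = ΣQC/ΣQ = (9830·0.2700 + 1820·3.800) / 11650 = 9570/11650 = 0.8215 mg/L; combined flow 11650 ML/d.
9.2%/h lost → k = −ln(1 − 0.092) = 0.09651 h⁻¹.
Applying C = C₀e^(−kt): 0.8215 × 0.3773 = 0.3099 mg/L.
At the second outfall, C = (11650·0.3099 + 1340·11.40) / (11650 + 1340) = 1.454 mg/L.

1.45 mg/L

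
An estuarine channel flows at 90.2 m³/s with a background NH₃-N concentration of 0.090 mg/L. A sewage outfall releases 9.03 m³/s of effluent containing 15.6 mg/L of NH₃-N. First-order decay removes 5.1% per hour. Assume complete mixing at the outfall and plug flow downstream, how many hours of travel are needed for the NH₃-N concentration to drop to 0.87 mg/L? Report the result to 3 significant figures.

Mass balance: C = (90.20·0.09000 + 9.030·15.60) / 99.23 = 149.0/99.23 = 1.501 mg/L.
5.1%/h lost → k = −ln(1 − 0.051) = 0.05235 h⁻¹.
1.501·exp(−k·t) = 0.87 → t = ln(1.501/0.87)/k = 37530 s = 10.42 h.

10.4 h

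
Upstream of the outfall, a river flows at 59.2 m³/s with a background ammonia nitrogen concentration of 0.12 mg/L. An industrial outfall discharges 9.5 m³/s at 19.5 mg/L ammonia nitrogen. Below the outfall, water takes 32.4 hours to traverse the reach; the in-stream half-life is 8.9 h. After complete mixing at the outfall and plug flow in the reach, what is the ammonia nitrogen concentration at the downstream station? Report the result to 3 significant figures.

Conservation of mass: C = (59.20·0.1200 + 9.500·19.50) / 68.70 = 192.4/68.70 = 2.800 mg/L.
Half-life 8.9 h → k = ln 2 / 8.9 = 0.07788 h⁻¹ = 1.869 d⁻¹.
First-order decay: C = 2.800·exp(−k·t) = 2.800·0.08019 = 0.2245 mg/L.

0.225 mg/L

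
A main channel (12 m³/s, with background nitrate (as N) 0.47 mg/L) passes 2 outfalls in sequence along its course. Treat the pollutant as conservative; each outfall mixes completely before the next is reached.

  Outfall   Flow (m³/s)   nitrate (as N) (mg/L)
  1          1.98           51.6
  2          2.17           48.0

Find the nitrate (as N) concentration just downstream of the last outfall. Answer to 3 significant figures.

13.1 mg/L

After outfall 1: Q = 12.00 + 1.980 = 13.98 m³/s; C = (12.00·0.4700 + 1.980·51.60)/13.98 = 7.712 mg/L.
After outfall 2: Q = 13.98 + 2.170 = 16.15 m³/s; C = (13.98·7.712 + 2.170·48.00)/16.15 = 13.12 mg/L.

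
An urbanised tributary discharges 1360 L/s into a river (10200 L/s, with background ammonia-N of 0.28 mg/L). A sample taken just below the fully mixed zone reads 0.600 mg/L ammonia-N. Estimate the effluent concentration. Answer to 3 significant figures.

Mass balance: 10200·0.2800 + 1360·Cₑ = 11560·0.6000
→ Cₑ = (11560·0.6000 − 10200·0.2800) / 1360 = 3.000 mg/L.

3.00 mg/L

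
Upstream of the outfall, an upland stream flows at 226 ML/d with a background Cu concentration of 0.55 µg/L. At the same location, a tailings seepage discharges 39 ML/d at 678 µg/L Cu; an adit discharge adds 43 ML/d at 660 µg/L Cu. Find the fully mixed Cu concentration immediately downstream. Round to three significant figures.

Mass balance: C = (226.0·0.5500 + 39.00·678.0 + 43.00·660.0) / 308.0 = 54950/308.0 = 178.4 µg/L.

178 µg/L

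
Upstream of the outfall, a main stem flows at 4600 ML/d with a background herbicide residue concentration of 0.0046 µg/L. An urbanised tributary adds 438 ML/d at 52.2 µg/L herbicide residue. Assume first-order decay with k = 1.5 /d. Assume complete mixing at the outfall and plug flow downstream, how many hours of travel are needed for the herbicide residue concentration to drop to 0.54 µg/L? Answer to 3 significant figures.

34.1 h

After mixing, C = (4600·0.004600 + 438.0·52.20) / 5038 = 22880/5038 = 4.542 µg/L.
4.542·exp(−k·t) = 0.54 → t = ln(4.542/0.54)/k = 122700 s = 34.07 h.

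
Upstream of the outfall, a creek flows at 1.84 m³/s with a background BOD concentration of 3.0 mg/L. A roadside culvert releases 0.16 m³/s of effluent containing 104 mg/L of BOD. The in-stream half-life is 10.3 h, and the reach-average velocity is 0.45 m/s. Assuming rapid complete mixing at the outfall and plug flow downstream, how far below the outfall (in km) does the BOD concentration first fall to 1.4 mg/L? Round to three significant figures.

After mixing, C = (1.840·3.000 + 0.1600·104.0) / 2.000 = 22.16/2.000 = 11.08 mg/L.
Half-life 10.3 h → k = ln 2 / 10.3 = 0.06730 h⁻¹ = 1.615 d⁻¹.
Set 11.08·exp(−k·t) = 1.4 → t = ln(11.08/1.4)/k = 110700 s = 30.74 h.
Distance = v·t = 0.45·110700 = 49800 m = 49.80 km.

49.8 km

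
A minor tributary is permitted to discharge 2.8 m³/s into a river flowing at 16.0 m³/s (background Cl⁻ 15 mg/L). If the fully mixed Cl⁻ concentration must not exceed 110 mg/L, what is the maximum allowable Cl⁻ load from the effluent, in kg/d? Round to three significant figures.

Mass balance at the limit: 16.00·15.00 + 2.800·Cₑ = 18.80·110 → Cₑ = 652.9 mg/L.
Load = 2.800 m³/s × 652.9 g/m³ × 86 400 s/d = 157900 kg/d.

158000 kg/d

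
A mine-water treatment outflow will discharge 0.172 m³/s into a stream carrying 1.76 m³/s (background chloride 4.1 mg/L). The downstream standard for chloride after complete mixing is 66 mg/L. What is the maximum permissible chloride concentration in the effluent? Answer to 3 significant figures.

699 mg/L

At the limit, (Qr·Cr + Qe·Cₑ)/(Qr + Qe) = 66:
Cₑ = (1.932·66 − 1.760·4.100) / 0.1720 = 699.4 mg/L.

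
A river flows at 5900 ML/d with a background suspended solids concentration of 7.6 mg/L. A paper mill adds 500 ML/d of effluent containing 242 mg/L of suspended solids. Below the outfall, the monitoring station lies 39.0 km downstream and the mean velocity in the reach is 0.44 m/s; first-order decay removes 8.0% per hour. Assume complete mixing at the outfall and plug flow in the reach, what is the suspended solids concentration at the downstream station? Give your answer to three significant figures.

3.33 mg/L

After mixing, C = (5900·7.600 + 500.0·242.0) / 6400 = 165800/6400 = 25.91 mg/L.
Travel time t = 39.0·1000 / 0.44 = 88640 s = 24.62 h.
8.0%/h lost → k = −ln(1 − 0.08) = 0.08338 h⁻¹.
Decay over the reach: 25.91·exp(−kt) = 25.91·0.1284 = 3.326 mg/L.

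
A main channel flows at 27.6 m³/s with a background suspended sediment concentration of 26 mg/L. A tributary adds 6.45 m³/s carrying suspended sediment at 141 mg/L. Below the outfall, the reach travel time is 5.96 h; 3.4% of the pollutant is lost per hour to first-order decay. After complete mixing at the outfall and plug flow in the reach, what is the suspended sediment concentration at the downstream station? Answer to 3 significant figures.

Conservation of mass: C = (27.60·26.00 + 6.450·141.0) / 34.05 = 1627/34.05 = 47.78 mg/L.
3.4%/h lost → k = −ln(1 − 0.034) = 0.03459 h⁻¹.
First-order decay: C = 47.78·exp(−k·t) = 47.78·0.8137 = 38.88 mg/L.

38.9 mg/L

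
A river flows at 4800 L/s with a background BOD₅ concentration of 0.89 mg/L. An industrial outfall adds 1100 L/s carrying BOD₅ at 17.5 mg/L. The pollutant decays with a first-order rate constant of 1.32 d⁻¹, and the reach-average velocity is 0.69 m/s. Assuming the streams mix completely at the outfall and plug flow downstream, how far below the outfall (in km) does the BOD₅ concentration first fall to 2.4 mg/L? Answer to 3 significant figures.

After mixing, C = (4800·0.8900 + 1100·17.50) / 5900 = 23520/5900 = 3.987 mg/L.
Set 3.987·exp(−k·t) = 2.4 → t = ln(3.987/2.4)/k = 33220 s = 9.228 h.
Distance = v·t = 0.69·33220 = 22920 m = 22.92 km.

22.9 km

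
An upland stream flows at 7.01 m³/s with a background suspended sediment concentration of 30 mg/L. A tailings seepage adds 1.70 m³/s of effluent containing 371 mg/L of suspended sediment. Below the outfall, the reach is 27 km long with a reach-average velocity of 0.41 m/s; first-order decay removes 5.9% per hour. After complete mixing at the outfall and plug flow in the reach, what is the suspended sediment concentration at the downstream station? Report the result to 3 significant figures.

31.7 mg/L

Flow-weighted average: C = (7.010·30.00 + 1.700·371.0) / 8.710 = 841.0/8.710 = 96.56 mg/L.
Travel time t = 27·1000 / 0.41 = 65850 s = 18.29 h.
5.9%/h lost → k = −ln(1 − 0.059) = 0.06081 h⁻¹.
First-order decay: C = 96.56·exp(−k·t) = 96.56·0.3288 = 31.74 mg/L.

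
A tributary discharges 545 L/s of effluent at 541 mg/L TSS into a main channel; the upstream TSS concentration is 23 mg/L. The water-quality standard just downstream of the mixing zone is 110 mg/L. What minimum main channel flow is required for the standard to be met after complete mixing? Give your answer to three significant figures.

2700 L/s

Set C_mix = 110: (Q·23.00 + 545.0·541.0) / (Q + 545.0) = 110
→ Q = 545.0·(541.0 − 110)/(110 − 23.00) = 2700 L/s.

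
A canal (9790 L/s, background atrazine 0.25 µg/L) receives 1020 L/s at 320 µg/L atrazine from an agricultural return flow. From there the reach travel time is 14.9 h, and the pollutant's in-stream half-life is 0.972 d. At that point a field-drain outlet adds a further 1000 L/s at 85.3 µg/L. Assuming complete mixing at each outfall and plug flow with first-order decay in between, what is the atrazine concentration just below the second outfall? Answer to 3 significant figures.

Conservation of mass: C = (9790·0.2500 + 1020·320.0) / 10810 = 328800/10810 = 30.42 µg/L; combined flow 10810 L/s.
Half-life 0.972 d → k = ln 2 / 0.972 = 0.7131 d⁻¹.
After decay, C = 30.42 × e^(−kt) = 30.42 × 0.6423 = 19.54 µg/L.
Second outfall: C = (10810·19.54 + 1000·85.30)/11810 = 25.11 µg/L.

25.1 µg/L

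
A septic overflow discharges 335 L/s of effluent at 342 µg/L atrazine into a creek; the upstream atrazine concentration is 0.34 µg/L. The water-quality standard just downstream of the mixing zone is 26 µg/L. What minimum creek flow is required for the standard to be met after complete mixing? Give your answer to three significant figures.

4130 L/s

Set C_mix = 26: (Q·0.3400 + 335.0·342.0) / (Q + 335.0) = 26
→ Q = 335.0·(342.0 − 26)/(26 − 0.3400) = 4125 L/s.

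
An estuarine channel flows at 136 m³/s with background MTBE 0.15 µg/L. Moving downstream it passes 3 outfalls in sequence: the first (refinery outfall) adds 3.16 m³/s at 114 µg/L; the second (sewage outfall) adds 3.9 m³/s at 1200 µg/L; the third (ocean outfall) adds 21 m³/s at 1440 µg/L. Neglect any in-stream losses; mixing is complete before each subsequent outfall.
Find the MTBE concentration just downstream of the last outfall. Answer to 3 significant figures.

215 µg/L

After outfall 1: Q = 136.0 + 3.160 = 139.2 m³/s; C = (136.0·0.1500 + 3.160·114.0)/139.2 = 2.735 µg/L.
After outfall 2: Q = 139.2 + 3.900 = 143.1 m³/s; C = (139.2·2.735 + 3.900·1200)/143.1 = 35.37 µg/L.
After outfall 3: Q = 143.1 + 21.00 = 164.1 m³/s; C = (143.1·35.37 + 21.00·1440)/164.1 = 215.2 µg/L.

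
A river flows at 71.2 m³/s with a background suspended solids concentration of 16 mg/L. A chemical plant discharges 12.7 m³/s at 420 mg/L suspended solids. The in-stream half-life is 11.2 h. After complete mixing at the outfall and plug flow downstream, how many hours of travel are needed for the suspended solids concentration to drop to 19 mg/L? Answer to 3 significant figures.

Flow-weighted average: C = (71.20·16.00 + 12.70·420.0) / 83.90 = 6473/83.90 = 77.15 mg/L.
Half-life 11.2 h → k = ln 2 / 11.2 = 0.06189 h⁻¹ = 1.485 d⁻¹.
77.15·exp(−k·t) = 19 → t = ln(77.15/19)/k = 81520 s = 22.64 h.

22.6 h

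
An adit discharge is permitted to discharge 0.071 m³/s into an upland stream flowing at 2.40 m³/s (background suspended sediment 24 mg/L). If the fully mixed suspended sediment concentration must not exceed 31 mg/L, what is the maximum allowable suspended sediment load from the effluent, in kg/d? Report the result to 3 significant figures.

1640 kg/d

Mass balance at the limit: 2.400·24.00 + 0.07100·Cₑ = 2.471·31 → Cₑ = 267.6 mg/L.
Load = 0.07100 m³/s × 267.6 g/m³ × 86 400 s/d = 1642 kg/d.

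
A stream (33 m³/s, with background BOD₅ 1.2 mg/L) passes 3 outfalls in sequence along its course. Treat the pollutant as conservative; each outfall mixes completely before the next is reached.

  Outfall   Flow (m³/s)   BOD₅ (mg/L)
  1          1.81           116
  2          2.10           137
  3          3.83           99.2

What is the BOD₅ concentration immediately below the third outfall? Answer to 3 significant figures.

22.5 mg/L

After outfall 1: Q = 33.00 + 1.810 = 34.81 m³/s; C = (33.00·1.200 + 1.810·116.0)/34.81 = 7.169 mg/L.
After outfall 2: Q = 34.81 + 2.100 = 36.91 m³/s; C = (34.81·7.169 + 2.100·137.0)/36.91 = 14.56 mg/L.
After outfall 3: Q = 36.91 + 3.830 = 40.74 m³/s; C = (36.91·14.56 + 3.830·99.20)/40.74 = 22.51 mg/L.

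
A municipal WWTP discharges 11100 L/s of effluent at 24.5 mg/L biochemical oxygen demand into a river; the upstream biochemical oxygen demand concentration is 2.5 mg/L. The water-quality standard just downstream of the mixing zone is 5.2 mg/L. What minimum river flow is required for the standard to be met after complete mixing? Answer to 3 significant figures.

Set C_mix = 5.2: (Q·2.500 + 11100·24.50) / (Q + 11100) = 5.2
→ Q = 11100·(24.50 − 5.2)/(5.2 − 2.500) = 79340 L/s.

79300 L/s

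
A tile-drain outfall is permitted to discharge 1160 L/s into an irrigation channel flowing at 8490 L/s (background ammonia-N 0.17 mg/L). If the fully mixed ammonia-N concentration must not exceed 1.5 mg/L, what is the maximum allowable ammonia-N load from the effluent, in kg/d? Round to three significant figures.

Mass balance at the limit: 8490·0.1700 + 1160·Cₑ = 9650·1.5 → Cₑ = 11.23 mg/L.
1160 L/s = 1.160 m³/s. Load = 1.160 m³/s × 11.23 g/m³ × 86 400 s/d = 1126 kg/d.

1130 kg/d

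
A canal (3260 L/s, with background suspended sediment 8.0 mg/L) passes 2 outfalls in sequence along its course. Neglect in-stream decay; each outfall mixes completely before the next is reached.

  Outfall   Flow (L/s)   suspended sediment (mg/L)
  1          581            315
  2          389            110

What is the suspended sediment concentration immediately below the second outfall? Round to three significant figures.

Below outfall 1: Q → 3841 L/s, C = (3260·8.000 + 581.0·315.0)/3841 = 54.44 mg/L.
Below outfall 2: Q → 4230 L/s, C = (3841·54.44 + 389.0·110.0)/4230 = 59.55 mg/L.

59.5 mg/L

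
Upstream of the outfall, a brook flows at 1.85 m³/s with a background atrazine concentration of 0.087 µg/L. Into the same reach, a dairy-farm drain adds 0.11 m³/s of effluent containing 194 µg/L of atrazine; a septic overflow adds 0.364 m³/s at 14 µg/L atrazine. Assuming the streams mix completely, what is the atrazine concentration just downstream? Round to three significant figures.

11.4 µg/L

Conservation of mass: C = (1.850·0.08700 + 0.1100·194.0 + 0.3640·14.00) / 2.324 = 26.60/2.324 = 11.44 µg/L.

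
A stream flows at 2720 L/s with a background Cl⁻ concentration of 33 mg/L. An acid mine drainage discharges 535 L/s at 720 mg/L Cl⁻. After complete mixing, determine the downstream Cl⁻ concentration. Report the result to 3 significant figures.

146 mg/L

Mixed concentration C = ΣQC/ΣQ = (2720·33.00 + 535.0·720.0) / 3255 = 475000/3255 = 145.9 mg/L.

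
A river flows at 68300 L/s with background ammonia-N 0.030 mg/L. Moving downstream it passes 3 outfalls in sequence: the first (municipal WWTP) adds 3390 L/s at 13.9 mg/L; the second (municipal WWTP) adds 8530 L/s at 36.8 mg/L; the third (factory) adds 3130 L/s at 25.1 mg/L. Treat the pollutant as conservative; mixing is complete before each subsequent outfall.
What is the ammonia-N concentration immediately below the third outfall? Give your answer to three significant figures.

5.30 mg/L

Below outfall 1: Q → 71690 L/s, C = (68300·0.03000 + 3390·13.90)/71690 = 0.6859 mg/L.
Below outfall 2: Q → 80220 L/s, C = (71690·0.6859 + 8530·36.80)/80220 = 4.526 mg/L.
Below outfall 3: Q → 83350 L/s, C = (80220·4.526 + 3130·25.10)/83350 = 5.299 mg/L.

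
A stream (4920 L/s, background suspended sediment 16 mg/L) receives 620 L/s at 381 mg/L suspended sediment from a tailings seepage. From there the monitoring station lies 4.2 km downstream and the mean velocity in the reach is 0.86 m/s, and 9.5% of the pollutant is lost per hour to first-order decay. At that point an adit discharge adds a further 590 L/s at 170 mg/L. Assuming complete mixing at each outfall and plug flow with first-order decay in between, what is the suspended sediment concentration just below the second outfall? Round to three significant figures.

After mixing, C = (4920·16.00 + 620.0·381.0) / 5540 = 314900/5540 = 56.85 mg/L; combined flow 5540 L/s.
Travel time t = 4.2·1000 / 0.86 = 4884 s = 1.357 h.
9.5%/h lost → k = −ln(1 − 0.095) = 0.09982 h⁻¹.
Applying C = C₀e^(−kt): 56.85 × 0.8734 = 49.65 mg/L.
At the second outfall, C = (5540·49.65 + 590.0·170.0) / (5540 + 590.0) = 61.23 mg/L.

61.2 mg/L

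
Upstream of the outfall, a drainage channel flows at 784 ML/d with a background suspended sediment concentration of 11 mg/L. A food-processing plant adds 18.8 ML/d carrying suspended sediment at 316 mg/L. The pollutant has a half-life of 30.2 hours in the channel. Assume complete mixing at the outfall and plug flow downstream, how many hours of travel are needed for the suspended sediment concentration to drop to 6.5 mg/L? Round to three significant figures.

44.7 h

After mixing, C = (784.0·11.00 + 18.80·316.0) / 802.8 = 14560/802.8 = 18.14 mg/L.
Half-life 30.2 h → k = ln 2 / 30.2 = 0.02295 h⁻¹ = 0.5508 d⁻¹.
18.14·exp(−k·t) = 6.5 → t = ln(18.14/6.5)/k = 161000 s = 44.72 h.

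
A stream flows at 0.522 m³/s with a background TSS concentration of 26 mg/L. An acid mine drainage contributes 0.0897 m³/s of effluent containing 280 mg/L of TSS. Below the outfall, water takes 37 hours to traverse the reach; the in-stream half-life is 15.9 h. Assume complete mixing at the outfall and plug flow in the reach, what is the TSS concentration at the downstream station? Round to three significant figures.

Mass balance: C = (0.5220·26.00 + 0.08970·280.0) / 0.6117 = 38.69/0.6117 = 63.25 mg/L.
Half-life 15.9 h → k = ln 2 / 15.9 = 0.04359 h⁻¹ = 1.046 d⁻¹.
Decay over the reach: 63.25·exp(−kt) = 63.25·0.1993 = 12.60 mg/L.

12.6 mg/L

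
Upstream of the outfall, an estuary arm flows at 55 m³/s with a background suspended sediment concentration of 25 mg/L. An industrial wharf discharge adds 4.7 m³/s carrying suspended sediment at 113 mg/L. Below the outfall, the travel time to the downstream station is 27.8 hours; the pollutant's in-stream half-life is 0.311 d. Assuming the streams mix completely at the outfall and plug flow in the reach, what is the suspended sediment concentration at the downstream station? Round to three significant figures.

2.42 mg/L

Conservation of mass: C = (55.00·25.00 + 4.700·113.0) / 59.70 = 1906/59.70 = 31.93 mg/L.
Half-life 0.311 d → k = ln 2 / 0.311 = 2.229 d⁻¹.
Decay over the reach: 31.93·exp(−kt) = 31.93·0.07565 = 2.415 mg/L.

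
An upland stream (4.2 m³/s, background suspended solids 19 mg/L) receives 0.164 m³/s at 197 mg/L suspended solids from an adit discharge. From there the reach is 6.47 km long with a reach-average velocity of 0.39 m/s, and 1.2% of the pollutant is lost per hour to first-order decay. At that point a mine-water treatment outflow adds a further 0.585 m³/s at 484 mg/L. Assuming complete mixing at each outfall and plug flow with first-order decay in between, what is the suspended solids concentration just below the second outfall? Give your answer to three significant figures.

78.6 mg/L

Mass balance: C = (4.200·19.00 + 0.1640·197.0) / 4.364 = 112.1/4.364 = 25.69 mg/L; combined flow 4.364 m³/s.
Travel time t = 6.47·1000 / 0.39 = 16590 s = 4.608 h.
1.2%/h lost → k = −ln(1 − 0.012) = 0.01207 h⁻¹.
After decay, C = 25.69 × e^(−kt) = 25.69 × 0.9459 = 24.30 mg/L.
Second outfall: C = (4.364·24.30 + 0.5850·484.0)/4.949 = 78.64 mg/L.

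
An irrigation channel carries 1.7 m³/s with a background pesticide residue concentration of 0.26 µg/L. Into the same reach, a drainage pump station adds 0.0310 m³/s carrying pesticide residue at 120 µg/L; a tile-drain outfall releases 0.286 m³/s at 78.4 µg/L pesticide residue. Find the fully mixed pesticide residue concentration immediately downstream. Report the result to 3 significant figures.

After mixing, C = (1.700·0.2600 + 0.03100·120.0 + 0.2860·78.40) / 2.017 = 26.58/2.017 = 13.18 µg/L.

13.2 µg/L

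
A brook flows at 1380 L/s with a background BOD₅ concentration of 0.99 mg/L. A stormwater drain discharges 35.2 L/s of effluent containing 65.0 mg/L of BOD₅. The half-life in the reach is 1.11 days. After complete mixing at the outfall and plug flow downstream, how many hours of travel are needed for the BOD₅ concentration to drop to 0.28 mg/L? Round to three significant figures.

85.4 h

Mixed concentration C = ΣQC/ΣQ = (1380·0.9900 + 35.20·65.00) / 1415 = 3654/1415 = 2.582 mg/L.
Half-life 1.11 d → k = ln 2 / 1.11 = 0.6245 d⁻¹.
2.582·exp(−k·t) = 0.28 → t = ln(2.582/0.28)/k = 307400 s = 85.38 h.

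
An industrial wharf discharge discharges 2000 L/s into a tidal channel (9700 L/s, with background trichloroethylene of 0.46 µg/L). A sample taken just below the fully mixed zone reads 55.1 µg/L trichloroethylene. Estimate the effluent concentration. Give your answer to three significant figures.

320 µg/L

Mass balance: 9700·0.4600 + 2000·Cₑ = 11700·55.10
→ Cₑ = (11700·55.10 − 9700·0.4600) / 2000 = 320.1 µg/L.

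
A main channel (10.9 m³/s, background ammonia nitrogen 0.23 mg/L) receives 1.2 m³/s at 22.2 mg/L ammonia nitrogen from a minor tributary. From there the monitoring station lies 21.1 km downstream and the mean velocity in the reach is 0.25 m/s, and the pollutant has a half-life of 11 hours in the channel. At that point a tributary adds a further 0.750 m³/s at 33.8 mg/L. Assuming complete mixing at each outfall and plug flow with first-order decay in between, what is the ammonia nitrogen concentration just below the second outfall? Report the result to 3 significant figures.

After mixing, C = (10.90·0.2300 + 1.200·22.20) / 12.10 = 29.15/12.10 = 2.409 mg/L; combined flow 12.10 m³/s.
Travel time t = 21.1·1000 / 0.25 = 84400 s = 23.44 h.
Half-life 11 h → k = ln 2 / 11 = 0.06301 h⁻¹ = 1.512 d⁻¹.
First-order decay: C = 2.409·exp(−k·t) = 2.409·0.2283 = 0.5498 mg/L.
Second outfall: C = (12.10·0.5498 + 0.7500·33.80)/12.85 = 2.490 mg/L.

2.49 mg/L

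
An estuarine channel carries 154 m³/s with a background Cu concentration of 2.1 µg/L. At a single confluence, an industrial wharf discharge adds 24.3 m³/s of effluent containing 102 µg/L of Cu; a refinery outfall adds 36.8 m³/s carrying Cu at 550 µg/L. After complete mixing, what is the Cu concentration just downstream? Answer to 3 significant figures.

107 µg/L

Conservation of mass: C = (154.0·2.100 + 24.30·102.0 + 36.80·550.0) / 215.1 = 23040/215.1 = 107.1 µg/L.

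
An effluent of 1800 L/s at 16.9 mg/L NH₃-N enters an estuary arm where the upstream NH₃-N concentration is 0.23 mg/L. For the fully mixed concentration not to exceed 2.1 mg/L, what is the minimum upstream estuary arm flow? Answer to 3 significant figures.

14200 L/s

Set C_mix = 2.1: (Q·0.2300 + 1800·16.90) / (Q + 1800) = 2.1
→ Q = 1800·(16.90 − 2.1)/(2.1 − 0.2300) = 14250 L/s.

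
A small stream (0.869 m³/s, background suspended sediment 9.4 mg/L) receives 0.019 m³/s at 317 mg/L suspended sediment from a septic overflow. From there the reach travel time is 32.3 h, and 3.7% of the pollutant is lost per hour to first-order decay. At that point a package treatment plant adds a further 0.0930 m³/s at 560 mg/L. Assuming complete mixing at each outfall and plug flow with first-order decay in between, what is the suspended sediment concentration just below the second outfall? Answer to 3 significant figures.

Flow-weighted average: C = (0.8690·9.400 + 0.01900·317.0) / 0.8880 = 14.19/0.8880 = 15.98 mg/L; combined flow 0.8880 m³/s.
3.7%/h lost → k = −ln(1 − 0.037) = 0.03770 h⁻¹.
First-order decay: C = 15.98·exp(−k·t) = 15.98·0.2959 = 4.729 mg/L.
At the second outfall, C = (0.8880·4.729 + 0.09300·560.0) / (0.8880 + 0.09300) = 57.37 mg/L.

57.4 mg/L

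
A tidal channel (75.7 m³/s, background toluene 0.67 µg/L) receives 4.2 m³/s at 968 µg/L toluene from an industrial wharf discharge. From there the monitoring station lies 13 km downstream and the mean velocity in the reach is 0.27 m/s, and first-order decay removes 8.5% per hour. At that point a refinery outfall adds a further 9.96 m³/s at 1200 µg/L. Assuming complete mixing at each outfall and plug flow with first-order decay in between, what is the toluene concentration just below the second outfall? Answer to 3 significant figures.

Mass balance: C = (75.70·0.6700 + 4.200·968.0) / 79.90 = 4116/79.90 = 51.52 µg/L; combined flow 79.90 m³/s.
Travel time t = 13·1000 / 0.27 = 48150 s = 13.37 h.
8.5%/h lost → k = −ln(1 − 0.085) = 0.08883 h⁻¹.
After decay, C = 51.52 × e^(−kt) = 51.52 × 0.3048 = 15.70 µg/L.
Second outfall: C = (79.90·15.70 + 9.960·1200)/89.86 = 147.0 µg/L.

147 µg/L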